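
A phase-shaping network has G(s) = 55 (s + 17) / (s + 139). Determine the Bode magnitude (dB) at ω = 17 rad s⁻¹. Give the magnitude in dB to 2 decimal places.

19.50 dB

|j17 + 17| = √(17² + 17²) = 24.04
|j17 + 139| = √(17² + 139²) = 140
|G(j17)| = 55 × 24.04 / 140 = 9.4425
20 log₁₀(9.4425) = 19.502 dB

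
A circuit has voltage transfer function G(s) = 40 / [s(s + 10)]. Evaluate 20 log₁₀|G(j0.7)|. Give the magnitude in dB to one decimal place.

15.1 dB

|j0.7 + 10| = √(0.7² + 10²) = 10.02
|j0.7| = 0.7
|G(j0.7)| = 40 / (10.02 × 0.7) = 5.7003
20 log₁₀(5.7003) = 15.12 dB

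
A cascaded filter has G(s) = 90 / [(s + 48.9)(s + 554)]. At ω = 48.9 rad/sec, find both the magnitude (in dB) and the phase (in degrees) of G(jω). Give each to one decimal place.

|j48.9 + 48.9| = √(48.9² + 48.9²) = 69.16
|j48.9 + 554| = √(48.9² + 554²) = 556.2
|G(j48.9)| = 90 / (69.16 × 556.2) = 0.00234
20 log₁₀(0.00234) = -52.62 dB
∠(j48.9 + 48.9) = arctan(48.9/48.9) = 45.00°
∠(j48.9 + 554) = arctan(48.9/554) = 5.04°
∠G(j48.9) = − (45.00° + 5.04°) = -50.04°

|G| = -52.6 dB, ∠G = -50.0°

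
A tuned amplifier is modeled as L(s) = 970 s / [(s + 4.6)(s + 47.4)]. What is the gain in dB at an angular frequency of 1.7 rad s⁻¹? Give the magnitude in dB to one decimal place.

|j1.7| = 1.7
|j1.7 + 4.6| = √(1.7² + 4.6²) = 4.904
|j1.7 + 47.4| = √(1.7² + 47.4²) = 47.43
|L(j1.7)| = 970 × 1.7 / (4.904 × 47.43) = 7.0893
20 log₁₀(7.0893) = 17.01 dB

17.0 dB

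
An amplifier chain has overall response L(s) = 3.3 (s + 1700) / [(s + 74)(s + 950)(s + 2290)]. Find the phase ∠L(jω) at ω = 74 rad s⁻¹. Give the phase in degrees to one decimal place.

∠(j74 + 1700) = arctan(74/1700) = 2.49°
∠(j74 + 74) = arctan(74/74) = 45.00°
∠(j74 + 950) = arctan(74/950) = 4.45°
∠(j74 + 2290) = arctan(74/2290) = 1.85°
∠L(j74) = 2.49° − (45.00° + 4.45° + 1.85°) = -48.81°

-48.8°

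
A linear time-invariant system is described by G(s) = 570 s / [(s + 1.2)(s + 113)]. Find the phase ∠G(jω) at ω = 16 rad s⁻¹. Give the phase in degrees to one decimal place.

∠(j16) = 90.00°
∠(j16 + 1.2) = arctan(16/1.2) = 85.71°
∠(j16 + 113) = arctan(16/113) = 8.06°
∠G(j16) = 90.00° − (85.71° + 8.06°) = -3.77°

-3.8°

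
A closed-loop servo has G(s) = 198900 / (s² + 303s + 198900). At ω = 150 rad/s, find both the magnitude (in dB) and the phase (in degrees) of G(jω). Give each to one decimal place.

|G| = 0.8 dB, ∠G = -14.4°

|(j150)² + 303(j150) + 198900| = |1.764e+05 + j45450| = 1.822e+05
|G(j150)| = 198900 / 1.822e+05 = 1.0919
20 log₁₀(1.0919) = 0.76 dB
∠[(j150)² + 303(j150) + 198900] = ∠[1.764e+05 + j45450] = 14.45°
∠G(j150) = −14.45° = -14.45°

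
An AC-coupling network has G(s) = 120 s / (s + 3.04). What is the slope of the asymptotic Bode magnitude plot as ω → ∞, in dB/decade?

With 1 zero and 1 pole, the high-frequency asymptotic slope is 20 × (1 − 1) = 0 dB/decade.

0 dB/decade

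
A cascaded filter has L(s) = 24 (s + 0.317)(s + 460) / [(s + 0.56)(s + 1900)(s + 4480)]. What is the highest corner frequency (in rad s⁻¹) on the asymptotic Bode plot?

4480 rad s⁻¹

Break frequencies occur at each pole and zero magnitude: 0.317 rad s⁻¹, 0.56 rad s⁻¹, 460 rad s⁻¹, 1900 rad s⁻¹, 4480 rad s⁻¹.
The highest is 4480 rad s⁻¹.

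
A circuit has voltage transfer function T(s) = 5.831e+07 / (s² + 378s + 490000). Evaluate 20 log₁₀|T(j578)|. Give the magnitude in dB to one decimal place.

46.7 dB

|(j578)² + 378(j578) + 490000| = |1.5592e+05 + j2.1848e+05| = 2.684e+05
|T(j578)| = 5.831e+07 / 2.684e+05 = 217.24
20 log₁₀(217.24) = 46.74 dB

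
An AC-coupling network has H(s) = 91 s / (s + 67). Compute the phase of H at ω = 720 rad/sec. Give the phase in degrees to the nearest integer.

∠(j720) = 90.00°
∠(j720 + 67) = arctan(720/67) = 84.68°
∠H(j720) = 90.00° − 84.68° = 5.32°

5°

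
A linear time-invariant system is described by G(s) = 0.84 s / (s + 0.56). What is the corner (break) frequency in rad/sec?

The single real pole at s = −0.56 gives a corner at ω = 0.56 rad/sec.

0.56 rad/sec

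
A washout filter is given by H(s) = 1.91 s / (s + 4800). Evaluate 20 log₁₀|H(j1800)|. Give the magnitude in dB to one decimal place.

-3.5 dB

|j1800| = 1800
|j1800 + 4800| = √(1800² + 4800²) = 5126
|H(j1800)| = 1.91 × 1800 / 5126 = 0.67065
20 log₁₀(0.67065) = -3.47 dB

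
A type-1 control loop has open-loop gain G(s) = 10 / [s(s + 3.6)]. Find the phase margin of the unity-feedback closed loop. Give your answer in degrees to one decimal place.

Gain crossover: |G(jω)| = 1 at ω ≈ 2.33 rad/s.
∠G(j2.33) = −90° − arctan(2.33/3.6) ≈ -122.93°
PM = 180° + (-122.93°) = 57.07°

57.1°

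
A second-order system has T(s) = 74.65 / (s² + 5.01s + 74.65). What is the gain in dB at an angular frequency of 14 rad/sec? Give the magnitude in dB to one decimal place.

|(j14)² + 5.01(j14) + 74.65| = |-121.35 + j70.14| = 140.2
|T(j14)| = 74.65 / 140.2 = 0.5326
20 log₁₀(0.5326) = -5.47 dB

-5.5 dB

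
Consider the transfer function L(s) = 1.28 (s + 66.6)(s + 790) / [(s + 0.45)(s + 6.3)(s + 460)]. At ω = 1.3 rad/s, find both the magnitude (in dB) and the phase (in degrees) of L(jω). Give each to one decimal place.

|j1.3 + 66.6| = √(1.3² + 66.6²) = 66.61
|j1.3 + 790| = √(1.3² + 790²) = 790
|j1.3 + 0.45| = √(1.3² + 0.45²) = 1.376
|j1.3 + 6.3| = √(1.3² + 6.3²) = 6.433
|j1.3 + 460| = √(1.3² + 460²) = 460
|L(j1.3)| = 1.28 × 66.61 × 790 / (1.376 × 6.433 × 460) = 16.547
20 log₁₀(16.547) = 24.37 dB
∠(j1.3 + 66.6) = arctan(1.3/66.6) = 1.12°
∠(j1.3 + 790) = arctan(1.3/790) = 0.09°
∠(j1.3 + 0.45) = arctan(1.3/0.45) = 70.91°
∠(j1.3 + 6.3) = arctan(1.3/6.3) = 11.66°
∠(j1.3 + 460) = arctan(1.3/460) = 0.16°
∠L(j1.3) = 1.12° + 0.09° − (70.91° + 11.66° + 0.16°) = -81.52°

|L| = 24.4 dB, ∠L = -81.5°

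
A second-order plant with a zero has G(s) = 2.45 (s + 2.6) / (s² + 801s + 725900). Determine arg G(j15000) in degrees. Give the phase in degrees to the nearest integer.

-87 deg

∠(j15000 + 2.6) = arctan(15000/2.6) = 89.99°
∠[(j15000)² + 801(j15000) + 725900] = ∠[-2.2427e+08 + j1.2015e+07] = 176.93°
∠G(j15000) = 89.99° − 176.93° = -86.94°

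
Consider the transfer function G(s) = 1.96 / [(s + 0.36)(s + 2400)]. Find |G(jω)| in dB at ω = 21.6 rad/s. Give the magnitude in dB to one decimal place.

-88.4 dB

|j21.6 + 0.36| = √(21.6² + 0.36²) = 21.6
|j21.6 + 2400| = √(21.6² + 2400²) = 2400
|G(j21.6)| = 1.96 / (21.6 × 2400) = 3.7802e-05
20 log₁₀(3.7802e-05) = -88.45 dB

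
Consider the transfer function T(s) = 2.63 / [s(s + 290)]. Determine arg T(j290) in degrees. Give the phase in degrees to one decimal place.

-135.0°

∠(j290 + 290) = arctan(290/290) = 45.00°
∠(j290) = 90.00°
∠T(j290) = − (45.00° + 90.00°) = -135.00°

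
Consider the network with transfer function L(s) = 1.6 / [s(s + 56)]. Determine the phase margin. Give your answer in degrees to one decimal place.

90.0 deg

Gain crossover: |L(jω)| = 1 at ω ≈ 0.0286 rad s⁻¹.
∠L(j0.0286) = −90° − arctan(0.0286/56) ≈ -90.03°
PM = 180° + (-90.03°) = 89.97°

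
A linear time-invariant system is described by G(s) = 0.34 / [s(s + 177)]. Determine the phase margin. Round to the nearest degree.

Gain crossover: |G(jω)| = 1 at ω ≈ 0.00192 rad/s.
∠G(j0.00192) = −90° − arctan(0.00192/177) ≈ -90.00°
PM = 180° + (-90.00°) = 90.00°

90°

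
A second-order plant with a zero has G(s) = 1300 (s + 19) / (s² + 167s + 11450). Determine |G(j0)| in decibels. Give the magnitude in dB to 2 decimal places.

6.68 dB

G(0) = 1300 × 19 / 11450 = 2.1572
20 log₁₀(2.1572) = 6.678 dB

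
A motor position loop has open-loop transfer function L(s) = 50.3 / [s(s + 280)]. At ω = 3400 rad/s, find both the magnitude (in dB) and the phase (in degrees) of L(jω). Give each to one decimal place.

|L| = -107.3 dB, ∠L = -175.3 deg

|j3400 + 280| = √(3400² + 280²) = 3412
|j3400| = 3400
|L(j3400)| = 50.3 / (3412 × 3400) = 4.3365e-06
20 log₁₀(4.3365e-06) = -107.26 dB
∠(j3400 + 280) = arctan(3400/280) = 85.29°
∠(j3400) = 90.00°
∠L(j3400) = − (85.29° + 90.00°) = -175.29°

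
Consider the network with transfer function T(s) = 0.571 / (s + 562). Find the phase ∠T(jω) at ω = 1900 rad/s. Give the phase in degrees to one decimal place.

∠(j1900 + 562) = arctan(1900/562) = 73.52°
∠T(j1900) = −73.52° = -73.52°

-73.5°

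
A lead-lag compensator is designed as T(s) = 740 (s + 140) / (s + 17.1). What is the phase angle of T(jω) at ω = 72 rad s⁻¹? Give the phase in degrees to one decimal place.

∠(j72 + 140) = arctan(72/140) = 27.22°
∠(j72 + 17.1) = arctan(72/17.1) = 76.64°
∠T(j72) = 27.22° − 76.64° = -49.42°

-49.4°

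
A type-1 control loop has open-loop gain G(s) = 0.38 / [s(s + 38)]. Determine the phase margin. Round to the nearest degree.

90°

Gain crossover: |G(jω)| = 1 at ω ≈ 0.01 rad/s.
∠G(j0.01) = −90° − arctan(0.01/38) ≈ -90.02°
PM = 180° + (-90.02°) = 89.98°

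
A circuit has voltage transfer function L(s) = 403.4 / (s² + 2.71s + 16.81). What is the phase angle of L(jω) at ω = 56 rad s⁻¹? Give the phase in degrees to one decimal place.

∠[(j56)² + 2.71(j56) + 16.81] = ∠[-3119.2 + j151.76] = 177.21°
∠L(j56) = −177.21° = -177.21°

-177.2 deg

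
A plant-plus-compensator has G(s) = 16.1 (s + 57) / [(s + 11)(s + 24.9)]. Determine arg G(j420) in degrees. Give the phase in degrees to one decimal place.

∠(j420 + 57) = arctan(420/57) = 82.27°
∠(j420 + 11) = arctan(420/11) = 88.50°
∠(j420 + 24.9) = arctan(420/24.9) = 86.61°
∠G(j420) = 82.27° − (88.50° + 86.61°) = -92.84°

-92.8°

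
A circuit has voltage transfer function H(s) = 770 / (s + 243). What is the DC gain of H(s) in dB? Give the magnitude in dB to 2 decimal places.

10.02 dB

H(0) = 770 / 243 = 3.1687
20 log₁₀(3.1687) = 10.018 dB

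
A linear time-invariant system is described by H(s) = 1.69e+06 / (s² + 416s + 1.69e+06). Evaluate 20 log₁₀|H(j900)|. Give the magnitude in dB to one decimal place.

|(j900)² + 416(j900) + 1.69e+06| = |8.8e+05 + j3.744e+05| = 9.563e+05
|H(j900)| = 1.69e+06 / 9.563e+05 = 1.7672
20 log₁₀(1.7672) = 4.95 dB

4.9 dB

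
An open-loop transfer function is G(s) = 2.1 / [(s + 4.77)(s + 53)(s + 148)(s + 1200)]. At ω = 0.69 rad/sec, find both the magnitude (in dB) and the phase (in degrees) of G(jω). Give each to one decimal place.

|G| = -146.7 dB, ∠G = -9.3°

|j0.69 + 4.77| = √(0.69² + 4.77²) = 4.82
|j0.69 + 53| = √(0.69² + 53²) = 53
|j0.69 + 148| = √(0.69² + 148²) = 148
|j0.69 + 1200| = √(0.69² + 1200²) = 1200
|G(j0.69)| = 2.1 / (4.82 × 53 × 148 × 1200) = 4.6285e-08
20 log₁₀(4.6285e-08) = -146.69 dB
∠(j0.69 + 4.77) = arctan(0.69/4.77) = 8.23°
∠(j0.69 + 53) = arctan(0.69/53) = 0.75°
∠(j0.69 + 148) = arctan(0.69/148) = 0.27°
∠(j0.69 + 1200) = arctan(0.69/1200) = 0.03°
∠G(j0.69) = − (8.23° + 0.75° + 0.27° + 0.03°) = -9.28°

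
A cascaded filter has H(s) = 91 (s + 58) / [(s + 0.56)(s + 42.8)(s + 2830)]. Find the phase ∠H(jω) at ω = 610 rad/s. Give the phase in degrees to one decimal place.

∠(j610 + 58) = arctan(610/58) = 84.57°
∠(j610 + 0.56) = arctan(610/0.56) = 89.95°
∠(j610 + 42.8) = arctan(610/42.8) = 85.99°
∠(j610 + 2830) = arctan(610/2830) = 12.16°
∠H(j610) = 84.57° − (89.95° + 85.99° + 12.16°) = -103.53°

-103.5°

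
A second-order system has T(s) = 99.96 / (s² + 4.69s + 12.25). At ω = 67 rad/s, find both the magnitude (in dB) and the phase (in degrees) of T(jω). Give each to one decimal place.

|T| = -33.0 dB, ∠T = -176.0°

|(j67)² + 4.69(j67) + 12.25| = |-4476.8 + j314.23| = 4488
|T(j67)| = 99.96 / 4488 = 0.022274
20 log₁₀(0.022274) = -33.04 dB
∠[(j67)² + 4.69(j67) + 12.25] = ∠[-4476.8 + j314.23] = 175.98°
∠T(j67) = −175.98° = -175.98°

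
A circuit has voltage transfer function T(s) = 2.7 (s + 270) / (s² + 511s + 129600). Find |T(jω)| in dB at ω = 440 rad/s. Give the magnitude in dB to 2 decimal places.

|j440 + 270| = √(440² + 270²) = 516.2
|(j440)² + 511(j440) + 129600| = |-64000 + j2.2484e+05| = 2.338e+05
|T(j440)| = 2.7 × 516.2 / 2.338e+05 = 0.0059624
20 log₁₀(0.0059624) = -44.492 dB

-44.49 dB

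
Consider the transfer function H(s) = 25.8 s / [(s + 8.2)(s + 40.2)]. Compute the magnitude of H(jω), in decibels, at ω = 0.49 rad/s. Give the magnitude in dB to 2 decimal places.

|j0.49| = 0.49
|j0.49 + 8.2| = √(0.49² + 8.2²) = 8.215
|j0.49 + 40.2| = √(0.49² + 40.2²) = 40.2
|H(j0.49)| = 25.8 × 0.49 / (8.215 × 40.2) = 0.03828
20 log₁₀(0.03828) = -28.341 dB

-28.34 dB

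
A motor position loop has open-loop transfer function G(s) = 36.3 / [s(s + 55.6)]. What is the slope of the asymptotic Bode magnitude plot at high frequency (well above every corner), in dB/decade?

-40 dB/decade

With 0 zeros and 2 poles, the high-frequency asymptotic slope is 20 × (0 − 2) = -40 dB/decade.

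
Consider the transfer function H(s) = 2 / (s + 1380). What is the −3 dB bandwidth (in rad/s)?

For a single-pole low-pass, the −3 dB point is at the pole: ω = 1380 rad/s.

1380 rad/s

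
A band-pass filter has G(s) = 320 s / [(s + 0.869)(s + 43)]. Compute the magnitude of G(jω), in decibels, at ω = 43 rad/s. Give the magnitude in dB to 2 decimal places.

14.42 dB

|j43| = 43
|j43 + 0.869| = √(43² + 0.869²) = 43.01
|j43 + 43| = √(43² + 43²) = 60.81
|G(j43)| = 320 × 43 / (43.01 × 60.81) = 5.2611
20 log₁₀(5.2611) = 14.422 dB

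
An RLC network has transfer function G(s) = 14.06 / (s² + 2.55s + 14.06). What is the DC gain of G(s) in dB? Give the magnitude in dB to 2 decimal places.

G(0) = 14.06 / 14.06 = 1
20 log₁₀(1) = 0.000 dB

0.00 dB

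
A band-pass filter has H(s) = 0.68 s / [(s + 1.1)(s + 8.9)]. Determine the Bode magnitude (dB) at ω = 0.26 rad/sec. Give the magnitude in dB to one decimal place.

-35.1 dB

|j0.26| = 0.26
|j0.26 + 1.1| = √(0.26² + 1.1²) = 1.13
|j0.26 + 8.9| = √(0.26² + 8.9²) = 8.904
|H(j0.26)| = 0.68 × 0.26 / (1.13 × 8.904) = 0.017567
20 log₁₀(0.017567) = -35.11 dB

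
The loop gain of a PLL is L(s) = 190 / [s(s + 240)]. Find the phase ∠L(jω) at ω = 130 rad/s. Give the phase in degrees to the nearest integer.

∠(j130 + 240) = arctan(130/240) = 28.44°
∠(j130) = 90.00°
∠L(j130) = − (28.44° + 90.00°) = -118.44°

-118°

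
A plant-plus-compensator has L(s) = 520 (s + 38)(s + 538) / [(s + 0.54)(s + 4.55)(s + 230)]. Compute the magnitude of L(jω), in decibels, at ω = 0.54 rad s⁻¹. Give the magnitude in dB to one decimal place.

82.4 dB

|j0.54 + 38| = √(0.54² + 38²) = 38
|j0.54 + 538| = √(0.54² + 538²) = 538
|j0.54 + 0.54| = √(0.54² + 0.54²) = 0.7637
|j0.54 + 4.55| = √(0.54² + 4.55²) = 4.582
|j0.54 + 230| = √(0.54² + 230²) = 230
|L(j0.54)| = 520 × 38 × 538 / (0.7637 × 4.582 × 230) = 13211
20 log₁₀(13211) = 82.42 dB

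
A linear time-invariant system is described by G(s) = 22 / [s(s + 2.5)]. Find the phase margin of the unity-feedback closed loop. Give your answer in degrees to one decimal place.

29.8 deg

Gain crossover: |G(jω)| = 1 at ω ≈ 4.37 rad/sec.
∠G(j4.37) = −90° − arctan(4.37/2.5) ≈ -150.23°
PM = 180° + (-150.23°) = 29.77°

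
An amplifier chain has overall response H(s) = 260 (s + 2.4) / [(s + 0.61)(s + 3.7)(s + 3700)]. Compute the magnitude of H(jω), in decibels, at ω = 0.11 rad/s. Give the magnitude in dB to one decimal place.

-22.7 dB

|j0.11 + 2.4| = √(0.11² + 2.4²) = 2.403
|j0.11 + 0.61| = √(0.11² + 0.61²) = 0.6198
|j0.11 + 3.7| = √(0.11² + 3.7²) = 3.702
|j0.11 + 3700| = √(0.11² + 3700²) = 3700
|H(j0.11)| = 260 × 2.403 / (0.6198 × 3.702 × 3700) = 0.073581
20 log₁₀(0.073581) = -22.66 dB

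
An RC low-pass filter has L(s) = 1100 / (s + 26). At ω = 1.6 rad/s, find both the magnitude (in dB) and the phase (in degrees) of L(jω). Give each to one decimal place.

|L| = 32.5 dB, ∠L = -3.5 deg

|j1.6 + 26| = √(1.6² + 26²) = 26.05
|L(j1.6)| = 1100 / 26.05 = 42.228
20 log₁₀(42.228) = 32.51 dB
∠(j1.6 + 26) = arctan(1.6/26) = 3.52°
∠L(j1.6) = −3.52° = -3.52°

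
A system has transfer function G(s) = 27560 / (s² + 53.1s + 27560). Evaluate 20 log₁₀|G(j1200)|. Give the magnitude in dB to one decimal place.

-34.2 dB

|(j1200)² + 53.1(j1200) + 27560| = |-1.4124e+06 + j63720| = 1.414e+06
|G(j1200)| = 27560 / 1.414e+06 = 0.019493
20 log₁₀(0.019493) = -34.20 dB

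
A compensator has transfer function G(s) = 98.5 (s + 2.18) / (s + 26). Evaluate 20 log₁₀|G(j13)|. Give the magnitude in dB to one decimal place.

33.0 dB

|j13 + 2.18| = √(13² + 2.18²) = 13.18
|j13 + 26| = √(13² + 26²) = 29.07
|G(j13)| = 98.5 × 13.18 / 29.07 = 44.666
20 log₁₀(44.666) = 33.00 dB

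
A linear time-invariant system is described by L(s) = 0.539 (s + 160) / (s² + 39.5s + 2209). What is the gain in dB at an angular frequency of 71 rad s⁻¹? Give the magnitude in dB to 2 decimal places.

|j71 + 160| = √(71² + 160²) = 175
|(j71)² + 39.5(j71) + 2209| = |-2832 + j2804.5| = 3986
|L(j71)| = 0.539 × 175 / 3986 = 0.023672
20 log₁₀(0.023672) = -32.515 dB

-32.52 dB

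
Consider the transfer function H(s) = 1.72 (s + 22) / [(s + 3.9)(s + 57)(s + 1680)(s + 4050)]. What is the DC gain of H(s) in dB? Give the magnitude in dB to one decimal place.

-152.0 dB

H(0) = 1.72 × 22 / (3.9 × 57 × 1680 × 4050) = 2.5018e-08
20 log₁₀(2.5018e-08) = -152.04 dB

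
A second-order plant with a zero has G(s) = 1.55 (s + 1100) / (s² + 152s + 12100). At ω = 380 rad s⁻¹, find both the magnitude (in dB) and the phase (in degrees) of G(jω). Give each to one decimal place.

|j380 + 1100| = √(380² + 1100²) = 1164
|(j380)² + 152(j380) + 12100| = |-1.323e+05 + j57760| = 1.444e+05
|G(j380)| = 1.55 × 1164 / 1.444e+05 = 0.012496
20 log₁₀(0.012496) = -38.06 dB
∠(j380 + 1100) = arctan(380/1100) = 19.06°
∠[(j380)² + 152(j380) + 12100] = ∠[-1.323e+05 + j57760] = 156.41°
∠G(j380) = 19.06° − 156.41° = -137.36°

|G| = -38.1 dB, ∠G = -137.4°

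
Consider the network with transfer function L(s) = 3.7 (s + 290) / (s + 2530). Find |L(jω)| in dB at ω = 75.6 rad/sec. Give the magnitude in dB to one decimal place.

|j75.6 + 290| = √(75.6² + 290²) = 299.7
|j75.6 + 2530| = √(75.6² + 2530²) = 2531
|L(j75.6)| = 3.7 × 299.7 / 2531 = 0.43809
20 log₁₀(0.43809) = -7.17 dB

-7.2 dB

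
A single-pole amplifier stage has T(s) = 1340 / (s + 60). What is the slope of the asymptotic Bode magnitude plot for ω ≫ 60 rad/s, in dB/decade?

-20 dB/decade

With 0 zeros and 1 pole, the high-frequency asymptotic slope is 20 × (0 − 1) = -20 dB/decade.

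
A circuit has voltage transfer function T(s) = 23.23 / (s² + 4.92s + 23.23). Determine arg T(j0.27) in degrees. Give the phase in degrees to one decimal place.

∠[(j0.27)² + 4.92(j0.27) + 23.23] = ∠[23.157 + j1.3284] = 3.28°
∠T(j0.27) = −3.28° = -3.28°

-3.3°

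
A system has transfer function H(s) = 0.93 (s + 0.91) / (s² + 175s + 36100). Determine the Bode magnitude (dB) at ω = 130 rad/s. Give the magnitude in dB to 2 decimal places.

-47.83 dB

|j130 + 0.91| = √(130² + 0.91²) = 130
|(j130)² + 175(j130) + 36100| = |19200 + j22750| = 2.977e+04
|H(j130)| = 0.93 × 130 / 2.977e+04 = 0.0040614
20 log₁₀(0.0040614) = -47.827 dB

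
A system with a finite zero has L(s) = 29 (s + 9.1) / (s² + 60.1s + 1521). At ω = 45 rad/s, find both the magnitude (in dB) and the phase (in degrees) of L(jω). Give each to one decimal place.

|L| = -6.3 dB, ∠L = -22.0°

|j45 + 9.1| = √(45² + 9.1²) = 45.91
|(j45)² + 60.1(j45) + 1521| = |-504 + j2704.5| = 2751
|L(j45)| = 29 × 45.91 / 2751 = 0.48396
20 log₁₀(0.48396) = -6.30 dB
∠(j45 + 9.1) = arctan(45/9.1) = 78.57°
∠[(j45)² + 60.1(j45) + 1521] = ∠[-504 + j2704.5] = 100.56°
∠L(j45) = 78.57° − 100.56° = -21.99°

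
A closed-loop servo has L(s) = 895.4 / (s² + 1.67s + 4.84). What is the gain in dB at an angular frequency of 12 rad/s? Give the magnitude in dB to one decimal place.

16.1 dB

|(j12)² + 1.67(j12) + 4.84| = |-139.16 + j20.04| = 140.6
|L(j12)| = 895.4 / 140.6 = 6.3686
20 log₁₀(6.3686) = 16.08 dB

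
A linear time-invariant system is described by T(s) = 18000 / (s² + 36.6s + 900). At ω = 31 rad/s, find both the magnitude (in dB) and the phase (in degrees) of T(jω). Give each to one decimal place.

|(j31)² + 36.6(j31) + 900| = |-61 + j1134.6| = 1136
|T(j31)| = 18000 / 1136 = 15.842
20 log₁₀(15.842) = 24.00 dB
∠[(j31)² + 36.6(j31) + 900] = ∠[-61 + j1134.6] = 93.08°
∠T(j31) = −93.08° = -93.08°

|T| = 24.0 dB, ∠T = -93.1 deg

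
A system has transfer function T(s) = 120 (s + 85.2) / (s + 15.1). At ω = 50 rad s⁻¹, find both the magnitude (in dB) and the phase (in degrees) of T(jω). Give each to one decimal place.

|j50 + 85.2| = √(50² + 85.2²) = 98.79
|j50 + 15.1| = √(50² + 15.1²) = 52.23
|T(j50)| = 120 × 98.79 / 52.23 = 226.97
20 log₁₀(226.97) = 47.12 dB
∠(j50 + 85.2) = arctan(50/85.2) = 30.41°
∠(j50 + 15.1) = arctan(50/15.1) = 73.20°
∠T(j50) = 30.41° − 73.20° = -42.79°

|T| = 47.1 dB, ∠T = -42.8 deg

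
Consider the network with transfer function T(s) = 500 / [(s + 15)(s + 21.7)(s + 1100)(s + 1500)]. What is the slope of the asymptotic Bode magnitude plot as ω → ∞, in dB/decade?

With 0 zeros and 4 poles, the high-frequency asymptotic slope is 20 × (0 − 4) = -80 dB/decade.

-80 dB/decade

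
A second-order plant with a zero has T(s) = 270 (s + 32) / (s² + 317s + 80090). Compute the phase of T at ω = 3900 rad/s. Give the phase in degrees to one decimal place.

∠(j3900 + 32) = arctan(3900/32) = 89.53°
∠[(j3900)² + 317(j3900) + 80090] = ∠[-1.513e+07 + j1.2363e+06] = 175.33°
∠T(j3900) = 89.53° − 175.33° = -85.80°

-85.8°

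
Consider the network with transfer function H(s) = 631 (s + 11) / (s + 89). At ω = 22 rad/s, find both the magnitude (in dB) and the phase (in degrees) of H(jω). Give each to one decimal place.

|j22 + 11| = √(22² + 11²) = 24.6
|j22 + 89| = √(22² + 89²) = 91.68
|H(j22)| = 631 × 24.6 / 91.68 = 169.29
20 log₁₀(169.29) = 44.57 dB
∠(j22 + 11) = arctan(22/11) = 63.43°
∠(j22 + 89) = arctan(22/89) = 13.88°
∠H(j22) = 63.43° − 13.88° = 49.55°

|H| = 44.6 dB, ∠H = 49.6°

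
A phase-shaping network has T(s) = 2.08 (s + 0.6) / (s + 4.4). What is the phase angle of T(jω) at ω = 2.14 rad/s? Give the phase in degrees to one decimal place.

48.4°

∠(j2.14 + 0.6) = arctan(2.14/0.6) = 74.34°
∠(j2.14 + 4.4) = arctan(2.14/4.4) = 25.94°
∠T(j2.14) = 74.34° − 25.94° = 48.40°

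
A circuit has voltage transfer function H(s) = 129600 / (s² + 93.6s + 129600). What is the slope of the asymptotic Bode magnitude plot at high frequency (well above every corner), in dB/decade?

With 0 zeros and 2 poles, the high-frequency asymptotic slope is 20 × (0 − 2) = -40 dB/decade.

-40 dB/decade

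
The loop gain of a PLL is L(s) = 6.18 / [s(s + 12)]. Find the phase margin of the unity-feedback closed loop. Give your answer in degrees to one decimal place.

Gain crossover: |L(jω)| = 1 at ω ≈ 0.515 rad s⁻¹.
∠L(j0.515) = −90° − arctan(0.515/12) ≈ -92.46°
PM = 180° + (-92.46°) = 87.54°

87.5 deg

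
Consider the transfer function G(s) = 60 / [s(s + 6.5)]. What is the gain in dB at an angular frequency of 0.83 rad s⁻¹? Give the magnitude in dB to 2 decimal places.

|j0.83 + 6.5| = √(0.83² + 6.5²) = 6.553
|j0.83| = 0.83
|G(j0.83)| = 60 / (6.553 × 0.83) = 11.032
20 log₁₀(11.032) = 20.853 dB

20.85 dB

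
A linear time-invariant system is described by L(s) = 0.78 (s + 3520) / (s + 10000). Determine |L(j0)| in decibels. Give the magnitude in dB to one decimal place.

L(0) = 0.78 × 3520 / 10000 = 0.27456
20 log₁₀(0.27456) = -11.23 dB

-11.2 dB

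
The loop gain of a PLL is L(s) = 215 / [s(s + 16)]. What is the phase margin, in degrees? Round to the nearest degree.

55 deg

Gain crossover: |L(jω)| = 1 at ω ≈ 11.1 rad/sec.
∠L(j11.1) = −90° − arctan(11.1/16) ≈ -124.64°
PM = 180° + (-124.64°) = 55.36°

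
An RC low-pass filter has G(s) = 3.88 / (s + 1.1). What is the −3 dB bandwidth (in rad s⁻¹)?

1.1 rad s⁻¹

For a single-pole low-pass, the −3 dB point is at the pole: ω = 1.1 rad s⁻¹.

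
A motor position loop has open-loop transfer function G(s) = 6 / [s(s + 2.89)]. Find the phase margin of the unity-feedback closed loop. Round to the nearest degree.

Gain crossover: |G(jω)| = 1 at ω ≈ 1.77 rad/s.
∠G(j1.77) = −90° − arctan(1.77/2.89) ≈ -121.49°
PM = 180° + (-121.49°) = 58.51°

59°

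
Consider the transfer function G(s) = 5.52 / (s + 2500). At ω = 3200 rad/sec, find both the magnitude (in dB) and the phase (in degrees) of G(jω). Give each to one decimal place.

|G| = -57.3 dB, ∠G = -52.0 deg

|j3200 + 2500| = √(3200² + 2500²) = 4061
|G(j3200)| = 5.52 / 4061 = 0.0013593
20 log₁₀(0.0013593) = -57.33 dB
∠(j3200 + 2500) = arctan(3200/2500) = 52.00°
∠G(j3200) = −52.00° = -52.00°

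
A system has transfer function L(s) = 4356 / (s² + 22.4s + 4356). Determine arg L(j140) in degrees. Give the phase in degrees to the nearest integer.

-168°

∠[(j140)² + 22.4(j140) + 4356] = ∠[-15244 + j3136] = 168.38°
∠L(j140) = −168.38° = -168.38°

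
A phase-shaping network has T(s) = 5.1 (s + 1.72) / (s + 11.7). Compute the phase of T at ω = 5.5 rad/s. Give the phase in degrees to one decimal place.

∠(j5.5 + 1.72) = arctan(5.5/1.72) = 72.63°
∠(j5.5 + 11.7) = arctan(5.5/11.7) = 25.18°
∠T(j5.5) = 72.63° − 25.18° = 47.46°

47.5°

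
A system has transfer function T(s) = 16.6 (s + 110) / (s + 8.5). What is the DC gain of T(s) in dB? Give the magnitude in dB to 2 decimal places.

T(0) = 16.6 × 110 / 8.5 = 214.82
20 log₁₀(214.82) = 46.642 dB

46.64 dB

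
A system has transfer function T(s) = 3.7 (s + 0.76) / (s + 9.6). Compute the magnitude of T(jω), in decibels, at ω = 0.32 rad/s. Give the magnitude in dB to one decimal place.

|j0.32 + 0.76| = √(0.32² + 0.76²) = 0.8246
|j0.32 + 9.6| = √(0.32² + 9.6²) = 9.605
|T(j0.32)| = 3.7 × 0.8246 / 9.605 = 0.31765
20 log₁₀(0.31765) = -9.96 dB

-10.0 dB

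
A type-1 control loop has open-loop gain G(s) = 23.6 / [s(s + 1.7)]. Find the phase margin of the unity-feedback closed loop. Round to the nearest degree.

20 deg

Gain crossover: |G(jω)| = 1 at ω ≈ 4.71 rad/s.
∠G(j4.71) = −90° − arctan(4.71/1.7) ≈ -160.16°
PM = 180° + (-160.16°) = 19.84°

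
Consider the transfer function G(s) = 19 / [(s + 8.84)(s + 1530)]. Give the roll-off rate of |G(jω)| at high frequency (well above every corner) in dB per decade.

-40 dB/decade

With 0 zeros and 2 poles, the high-frequency asymptotic slope is 20 × (0 − 2) = -40 dB/decade.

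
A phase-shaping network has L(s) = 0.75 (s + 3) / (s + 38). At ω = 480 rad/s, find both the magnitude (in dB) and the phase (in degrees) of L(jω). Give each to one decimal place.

|L| = -2.5 dB, ∠L = 4.2 deg

|j480 + 3| = √(480² + 3²) = 480
|j480 + 38| = √(480² + 38²) = 481.5
|L(j480)| = 0.75 × 480 / 481.5 = 0.74768
20 log₁₀(0.74768) = -2.53 dB
∠(j480 + 3) = arctan(480/3) = 89.64°
∠(j480 + 38) = arctan(480/38) = 85.47°
∠L(j480) = 89.64° − 85.47° = 4.17°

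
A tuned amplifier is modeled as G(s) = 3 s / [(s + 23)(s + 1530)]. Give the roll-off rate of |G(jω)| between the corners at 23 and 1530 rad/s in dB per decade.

In this band the factors already past their corner are: 1 differentiator zero, pole at 23; net slope = 0 dB/decade.

0 dB/decade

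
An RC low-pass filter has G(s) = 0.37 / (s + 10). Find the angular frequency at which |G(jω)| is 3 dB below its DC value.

10 rad s⁻¹

For a single-pole low-pass, the −3 dB point is at the pole: ω = 10 rad s⁻¹.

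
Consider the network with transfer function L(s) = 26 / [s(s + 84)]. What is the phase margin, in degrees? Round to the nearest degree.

Gain crossover: |L(jω)| = 1 at ω ≈ 0.31 rad s⁻¹.
∠L(j0.31) = −90° − arctan(0.31/84) ≈ -90.21°
PM = 180° + (-90.21°) = 89.79°

90°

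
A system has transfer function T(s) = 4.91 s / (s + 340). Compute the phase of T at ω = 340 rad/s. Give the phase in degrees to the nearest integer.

45°

∠(j340) = 90.00°
∠(j340 + 340) = arctan(340/340) = 45.00°
∠T(j340) = 90.00° − 45.00° = 45.00°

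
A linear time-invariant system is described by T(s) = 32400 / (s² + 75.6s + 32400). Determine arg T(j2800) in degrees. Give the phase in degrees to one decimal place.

∠[(j2800)² + 75.6(j2800) + 32400] = ∠[-7.8076e+06 + j2.1168e+05] = 178.45°
∠T(j2800) = −178.45° = -178.45°

-178.4°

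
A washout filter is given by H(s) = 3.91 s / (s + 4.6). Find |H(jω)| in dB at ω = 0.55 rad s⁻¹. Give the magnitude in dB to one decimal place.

-6.7 dB

|j0.55| = 0.55
|j0.55 + 4.6| = √(0.55² + 4.6²) = 4.633
|H(j0.55)| = 3.91 × 0.55 / 4.633 = 0.46419
20 log₁₀(0.46419) = -6.67 dB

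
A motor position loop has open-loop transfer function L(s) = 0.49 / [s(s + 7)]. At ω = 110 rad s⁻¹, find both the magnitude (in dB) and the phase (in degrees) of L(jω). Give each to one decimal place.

|L| = -87.9 dB, ∠L = -176.4°

|j110 + 7| = √(110² + 7²) = 110.2
|j110| = 110
|L(j110)| = 0.49 / (110.2 × 110) = 4.0414e-05
20 log₁₀(4.0414e-05) = -87.87 dB
∠(j110 + 7) = arctan(110/7) = 86.36°
∠(j110) = 90.00°
∠L(j110) = − (86.36° + 90.00°) = -176.36°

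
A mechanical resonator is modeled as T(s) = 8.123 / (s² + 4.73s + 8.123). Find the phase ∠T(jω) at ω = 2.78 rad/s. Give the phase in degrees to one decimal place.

-88.3°

∠[(j2.78)² + 4.73(j2.78) + 8.123] = ∠[0.3946 + j13.149] = 88.28°
∠T(j2.78) = −88.28° = -88.28°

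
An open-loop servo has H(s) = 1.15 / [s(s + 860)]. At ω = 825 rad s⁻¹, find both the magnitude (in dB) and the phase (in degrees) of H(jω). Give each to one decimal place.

|H| = -118.6 dB, ∠H = -133.8 deg

|j825 + 860| = √(825² + 860²) = 1192
|j825| = 825
|H(j825)| = 1.15 / (1192 × 825) = 1.1697e-06
20 log₁₀(1.1697e-06) = -118.64 dB
∠(j825 + 860) = arctan(825/860) = 43.81°
∠(j825) = 90.00°
∠H(j825) = − (43.81° + 90.00°) = -133.81°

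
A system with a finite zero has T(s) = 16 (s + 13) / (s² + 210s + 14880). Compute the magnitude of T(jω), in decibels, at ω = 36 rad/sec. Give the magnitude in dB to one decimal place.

|j36 + 13| = √(36² + 13²) = 38.28
|(j36)² + 210(j36) + 14880| = |13584 + j7560| = 1.555e+04
|T(j36)| = 16 × 38.28 / 1.555e+04 = 0.039393
20 log₁₀(0.039393) = -28.09 dB

-28.1 dB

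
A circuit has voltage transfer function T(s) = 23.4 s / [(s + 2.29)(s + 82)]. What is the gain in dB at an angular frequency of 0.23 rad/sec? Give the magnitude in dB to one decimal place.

-30.9 dB

|j0.23| = 0.23
|j0.23 + 2.29| = √(0.23² + 2.29²) = 2.302
|j0.23 + 82| = √(0.23² + 82²) = 82
|T(j0.23)| = 23.4 × 0.23 / (2.302 × 82) = 0.028518
20 log₁₀(0.028518) = -30.90 dB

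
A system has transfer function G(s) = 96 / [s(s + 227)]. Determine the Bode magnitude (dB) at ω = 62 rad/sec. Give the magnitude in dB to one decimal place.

-43.6 dB

|j62 + 227| = √(62² + 227²) = 235.3
|j62| = 62
|G(j62)| = 96 / (235.3 × 62) = 0.0065801
20 log₁₀(0.0065801) = -43.64 dB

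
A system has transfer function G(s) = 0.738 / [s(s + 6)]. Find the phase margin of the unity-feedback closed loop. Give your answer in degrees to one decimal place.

Gain crossover: |G(jω)| = 1 at ω ≈ 0.123 rad/s.
∠G(j0.123) = −90° − arctan(0.123/6) ≈ -91.17°
PM = 180° + (-91.17°) = 88.83°

88.8°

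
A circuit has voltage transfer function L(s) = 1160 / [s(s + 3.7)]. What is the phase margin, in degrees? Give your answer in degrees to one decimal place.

6.2°

Gain crossover: |L(jω)| = 1 at ω ≈ 34 rad/sec.
∠L(j34) = −90° − arctan(34/3.7) ≈ -173.78°
PM = 180° + (-173.78°) = 6.22°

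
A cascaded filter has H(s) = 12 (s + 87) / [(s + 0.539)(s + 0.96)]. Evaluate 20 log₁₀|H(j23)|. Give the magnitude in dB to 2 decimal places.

6.19 dB

|j23 + 87| = √(23² + 87²) = 89.99
|j23 + 0.539| = √(23² + 0.539²) = 23.01
|j23 + 0.96| = √(23² + 0.96²) = 23.02
|H(j23)| = 12 × 89.99 / (23.01 × 23.02) = 2.039
20 log₁₀(2.039) = 6.188 dB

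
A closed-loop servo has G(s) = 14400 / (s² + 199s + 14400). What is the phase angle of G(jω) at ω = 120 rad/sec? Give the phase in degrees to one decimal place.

-90.0 deg

∠[(j120)² + 199(j120) + 14400] = ∠[0 + j23880] = 90.00°
∠G(j120) = −90.00° = -90.00°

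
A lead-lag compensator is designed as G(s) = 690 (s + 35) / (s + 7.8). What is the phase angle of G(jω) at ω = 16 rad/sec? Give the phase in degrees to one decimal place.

∠(j16 + 35) = arctan(16/35) = 24.57°
∠(j16 + 7.8) = arctan(16/7.8) = 64.01°
∠G(j16) = 24.57° − 64.01° = -39.44°

-39.4°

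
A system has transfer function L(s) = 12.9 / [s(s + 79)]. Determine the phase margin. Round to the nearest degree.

Gain crossover: |L(jω)| = 1 at ω ≈ 0.163 rad/s.
∠L(j0.163) = −90° − arctan(0.163/79) ≈ -90.12°
PM = 180° + (-90.12°) = 89.88°

90°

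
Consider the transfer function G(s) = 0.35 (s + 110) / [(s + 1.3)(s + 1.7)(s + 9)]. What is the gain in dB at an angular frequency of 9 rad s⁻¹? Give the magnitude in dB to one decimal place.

-28.8 dB

|j9 + 110| = √(9² + 110²) = 110.4
|j9 + 1.3| = √(9² + 1.3²) = 9.093
|j9 + 1.7| = √(9² + 1.7²) = 9.159
|j9 + 9| = √(9² + 9²) = 12.73
|G(j9)| = 0.35 × 110.4 / (9.093 × 9.159 × 12.73) = 0.036439
20 log₁₀(0.036439) = -28.77 dB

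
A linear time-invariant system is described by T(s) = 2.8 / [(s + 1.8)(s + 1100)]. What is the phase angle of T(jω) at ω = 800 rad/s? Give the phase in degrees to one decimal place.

∠(j800 + 1.8) = arctan(800/1.8) = 89.87°
∠(j800 + 1100) = arctan(800/1100) = 36.03°
∠T(j800) = − (89.87° + 36.03°) = -125.90°

-125.9°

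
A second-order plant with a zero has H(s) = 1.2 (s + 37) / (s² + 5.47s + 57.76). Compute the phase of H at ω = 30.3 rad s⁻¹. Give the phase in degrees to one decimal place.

-129.8°

∠(j30.3 + 37) = arctan(30.3/37) = 39.31°
∠[(j30.3)² + 5.47(j30.3) + 57.76] = ∠[-860.33 + j165.74] = 169.10°
∠H(j30.3) = 39.31° − 169.10° = -129.78°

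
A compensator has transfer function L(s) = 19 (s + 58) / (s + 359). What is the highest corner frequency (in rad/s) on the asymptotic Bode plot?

Break frequencies occur at each pole and zero magnitude: 58 rad/s, 359 rad/s.
The highest is 359 rad/s.

359 rad/s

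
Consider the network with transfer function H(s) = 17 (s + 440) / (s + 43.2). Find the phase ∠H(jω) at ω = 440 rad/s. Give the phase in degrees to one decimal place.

∠(j440 + 440) = arctan(440/440) = 45.00°
∠(j440 + 43.2) = arctan(440/43.2) = 84.39°
∠H(j440) = 45.00° − 84.39° = -39.39°

-39.4°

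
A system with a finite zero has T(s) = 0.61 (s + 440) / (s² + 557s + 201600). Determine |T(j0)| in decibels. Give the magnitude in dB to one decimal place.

T(0) = 0.61 × 440 / 201600 = 0.0013313
20 log₁₀(0.0013313) = -57.51 dB

-57.5 dB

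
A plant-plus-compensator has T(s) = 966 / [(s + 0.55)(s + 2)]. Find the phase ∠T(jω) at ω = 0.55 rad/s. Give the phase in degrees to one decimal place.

∠(j0.55 + 0.55) = arctan(0.55/0.55) = 45.00°
∠(j0.55 + 2) = arctan(0.55/2) = 15.38°
∠T(j0.55) = − (45.00° + 15.38°) = -60.38°

-60.4°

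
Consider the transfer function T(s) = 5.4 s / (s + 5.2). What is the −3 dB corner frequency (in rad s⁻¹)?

For a single-pole high-pass, the −3 dB point is at the pole: ω = 5.2 rad s⁻¹.

5.2 rad s⁻¹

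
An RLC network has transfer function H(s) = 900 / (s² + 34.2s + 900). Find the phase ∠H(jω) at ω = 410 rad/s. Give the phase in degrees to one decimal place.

-175.2°

∠[(j410)² + 34.2(j410) + 900] = ∠[-1.672e+05 + j14022] = 175.21°
∠H(j410) = −175.21° = -175.21°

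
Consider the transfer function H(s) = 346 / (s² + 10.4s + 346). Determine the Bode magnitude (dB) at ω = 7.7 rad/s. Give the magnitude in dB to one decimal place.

|(j7.7)² + 10.4(j7.7) + 346| = |286.71 + j80.08| = 297.7
|H(j7.7)| = 346 / 297.7 = 1.1623
20 log₁₀(1.1623) = 1.31 dB

1.3 dB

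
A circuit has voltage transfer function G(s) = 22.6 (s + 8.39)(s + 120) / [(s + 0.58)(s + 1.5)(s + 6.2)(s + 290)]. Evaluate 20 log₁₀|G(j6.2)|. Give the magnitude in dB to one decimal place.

|j6.2 + 8.39| = √(6.2² + 8.39²) = 10.43
|j6.2 + 120| = √(6.2² + 120²) = 120.2
|j6.2 + 0.58| = √(6.2² + 0.58²) = 6.227
|j6.2 + 1.5| = √(6.2² + 1.5²) = 6.379
|j6.2 + 6.2| = √(6.2² + 6.2²) = 8.768
|j6.2 + 290| = √(6.2² + 290²) = 290.1
|G(j6.2)| = 22.6 × 10.43 × 120.2 / (6.227 × 6.379 × 8.768 × 290.1) = 0.28042
20 log₁₀(0.28042) = -11.04 dB

-11.0 dB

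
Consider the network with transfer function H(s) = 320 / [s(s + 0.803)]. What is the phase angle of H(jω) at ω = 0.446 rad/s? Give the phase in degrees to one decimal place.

∠(j0.446 + 0.803) = arctan(0.446/0.803) = 29.05°
∠(j0.446) = 90.00°
∠H(j0.446) = − (29.05° + 90.00°) = -119.05°

-119.0°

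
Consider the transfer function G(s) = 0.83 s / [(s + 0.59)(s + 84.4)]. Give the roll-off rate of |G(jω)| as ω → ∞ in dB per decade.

With 1 zero and 2 poles, the high-frequency asymptotic slope is 20 × (1 − 2) = -20 dB/decade.

-20 dB/decade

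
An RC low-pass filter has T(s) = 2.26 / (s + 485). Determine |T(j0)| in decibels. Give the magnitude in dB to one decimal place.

T(0) = 2.26 / 485 = 0.0046598
20 log₁₀(0.0046598) = -46.63 dB

-46.6 dB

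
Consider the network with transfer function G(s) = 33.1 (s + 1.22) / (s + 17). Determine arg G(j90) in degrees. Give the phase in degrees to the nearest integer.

10°

∠(j90 + 1.22) = arctan(90/1.22) = 89.22°
∠(j90 + 17) = arctan(90/17) = 79.30°
∠G(j90) = 89.22° − 79.30° = 9.92°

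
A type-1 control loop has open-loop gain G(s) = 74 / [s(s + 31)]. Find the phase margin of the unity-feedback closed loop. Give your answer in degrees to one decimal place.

85.6°

Gain crossover: |G(jω)| = 1 at ω ≈ 2.38 rad s⁻¹.
∠G(j2.38) = −90° − arctan(2.38/31) ≈ -94.39°
PM = 180° + (-94.39°) = 85.61°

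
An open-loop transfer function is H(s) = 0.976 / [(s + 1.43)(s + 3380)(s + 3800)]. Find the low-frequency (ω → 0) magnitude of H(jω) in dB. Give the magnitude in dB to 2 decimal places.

-145.49 dB

H(0) = 0.976 / (1.43 × 3380 × 3800) = 5.3139e-08
20 log₁₀(5.3139e-08) = -145.492 dB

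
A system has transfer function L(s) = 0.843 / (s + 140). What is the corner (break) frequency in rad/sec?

The single real pole at s = −140 gives a corner at ω = 140 rad/sec.

140 rad/sec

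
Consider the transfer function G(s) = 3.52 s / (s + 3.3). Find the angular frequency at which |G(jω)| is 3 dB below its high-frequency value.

3.3 rad/s

For a single-pole high-pass, the −3 dB point is at the pole: ω = 3.3 rad/s.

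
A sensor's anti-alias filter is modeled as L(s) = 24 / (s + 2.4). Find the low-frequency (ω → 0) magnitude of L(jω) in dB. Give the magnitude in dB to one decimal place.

L(0) = 24 / 2.4 = 10
20 log₁₀(10) = 20.00 dB

20.0 dB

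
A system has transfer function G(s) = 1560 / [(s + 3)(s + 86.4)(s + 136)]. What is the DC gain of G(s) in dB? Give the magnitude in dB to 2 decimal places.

G(0) = 1560 / (3 × 86.4 × 136) = 0.044254
20 log₁₀(0.044254) = -27.081 dB

-27.08 dB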